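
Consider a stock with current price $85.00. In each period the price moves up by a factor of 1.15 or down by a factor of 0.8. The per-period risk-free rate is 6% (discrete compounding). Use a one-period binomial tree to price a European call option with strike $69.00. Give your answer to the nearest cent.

$20.15

Risk-neutral probability p = (1 + 0.06 − 0.8)/(1.15 − 0.8) = 0.2600/0.3500 = 0.7429
Terminal stock prices: S_u = 97.75, S_d = 68
Terminal payoffs (S − K): max(28.75, 0) = 28.75, max(-1, 0) = 0
Node 0 (S = 85): V_0 = 1/1.06·[0.7429·28.7500 + 0.2571·0.0000] = 20.1482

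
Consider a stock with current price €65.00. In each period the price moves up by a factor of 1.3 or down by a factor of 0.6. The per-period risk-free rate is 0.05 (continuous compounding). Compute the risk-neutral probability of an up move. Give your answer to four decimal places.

p = 0.6447

Risk-neutral probability p = (e^0.05 − 0.6)/(1.3 − 0.6) = 0.4513/0.7000 = 0.6447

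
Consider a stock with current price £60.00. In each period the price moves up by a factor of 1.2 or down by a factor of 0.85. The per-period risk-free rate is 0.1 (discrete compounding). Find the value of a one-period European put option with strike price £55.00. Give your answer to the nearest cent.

Risk-neutral probability p = (1 + 0.1 − 0.85)/(1.2 − 0.85) = 0.2500/0.3500 = 0.7143
Terminal stock prices: S_u = 72, S_d = 51
Terminal payoffs (K − S): max(-17, 0) = 0, max(4, 0) = 4
Node 0 (S = 60): V_0 = 1/1.1·[0.7143·0.0000 + 0.2857·4.0000] = 1.0390

£1.04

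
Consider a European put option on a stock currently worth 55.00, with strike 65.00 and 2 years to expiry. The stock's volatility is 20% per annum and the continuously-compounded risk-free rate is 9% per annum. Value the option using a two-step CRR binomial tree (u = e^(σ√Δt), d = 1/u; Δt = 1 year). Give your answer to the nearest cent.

5.96

CRR parameters: u = e^(σ√Δt) = e^(0.2·√1) = 1.2214, d = 1/u = 0.8187
Per-period rate: rΔt = 0.09·1 = 0.09, so R = e^0.09 = 1.0942
Risk-neutral probability p = (e^0.09 − 0.8187)/(1.2214 − 0.8187) = 0.2754/0.4027 = 0.6840
Terminal stock prices: S_uu = 82.05, S_ud = 55, S_dd = 36.87
Terminal payoffs (K − S): max(-17.05, 0) = 0, max(10, 0) = 10, max(28.13, 0) = 28.13
Node u (S = 67.18): V_u = e^(−0.09)·[0.6840·0.0000 + 0.3160·10.0000] = 2.8877
Node d (S = 45.03): V_d = e^(−0.09)·[0.6840·10.0000 + 0.3160·28.1324] = 14.3753
Node 0 (S = 55): V_0 = e^(−0.09)·[0.6840·2.8877 + 0.3160·14.3753] = 5.9564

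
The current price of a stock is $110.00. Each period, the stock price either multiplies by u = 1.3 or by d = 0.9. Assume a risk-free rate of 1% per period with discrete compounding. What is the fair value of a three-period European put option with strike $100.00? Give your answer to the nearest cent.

$7.33

Risk-neutral probability p = (1 + 0.01 − 0.9)/(1.3 − 0.9) = 0.1100/0.4000 = 0.2750
Terminal stock prices: S_uuu = 241.7, S_uud = 167.3, S_udd = 115.8, S_ddd = 80.19
Terminal payoffs (K − S): max(-141.7, 0) = 0, max(-67.31, 0) = 0, max(-15.83, 0) = 0, max(19.81, 0) = 19.81
Node uu (S = 185.9): V_uu = 1/1.01·[0.2750·0.0000 + 0.7250·0.0000] = 0.0000
Node ud (S = 128.7): V_ud = 1/1.01·[0.2750·0.0000 + 0.7250·0.0000] = 0.0000
Node dd (S = 89.1): V_dd = 1/1.01·[0.2750·0.0000 + 0.7250·19.8100] = 14.2200
Node u (S = 143): V_u = 1/1.01·[0.2750·0.0000 + 0.7250·0.0000] = 0.0000
Node d (S = 99): V_d = 1/1.01·[0.2750·0.0000 + 0.7250·14.2200] = 10.2075
Node 0 (S = 110): V_0 = 1/1.01·[0.2750·0.0000 + 0.7250·10.2075] = 7.3271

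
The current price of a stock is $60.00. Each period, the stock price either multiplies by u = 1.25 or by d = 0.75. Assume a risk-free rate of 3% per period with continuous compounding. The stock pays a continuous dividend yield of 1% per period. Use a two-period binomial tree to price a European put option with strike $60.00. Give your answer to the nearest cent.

$6.98

Per-period risk-free factor R = e^0.03 = 1.0305; dividend-adjusted growth = e^(0.03−0.01) = 1.0202.
Risk-neutral probability p = (1.0202 − 0.75)/(1.25 − 0.75) = 0.2702/0.5000 = 0.5404
Terminal stock prices: S_uu = 93.75, S_ud = 56.25, S_dd = 33.75
Terminal payoffs (K − S): max(-33.75, 0) = 0, max(3.75, 0) = 3.75, max(26.25, 0) = 26.25
Node u (S = 75): V_u = e^(−0.03)·[0.5404·0.0000 + 0.4596·3.7500] = 1.6726
Node d (S = 45): V_d = e^(−0.03)·[0.5404·3.7500 + 0.4596·26.2500] = 13.6745
Node 0 (S = 60): V_0 = e^(−0.03)·[0.5404·1.6726 + 0.4596·13.6745] = 6.9762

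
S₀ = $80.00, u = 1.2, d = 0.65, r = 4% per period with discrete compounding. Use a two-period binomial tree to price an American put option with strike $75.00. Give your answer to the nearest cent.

Risk-neutral probability p = (1 + 0.04 − 0.65)/(1.2 − 0.65) = 0.3900/0.5500 = 0.7091
Terminal stock prices: S_uu = 115.2, S_ud = 62.4, S_dd = 33.8
Terminal payoffs (K − S): max(-40.2, 0) = 0, max(12.6, 0) = 12.6, max(41.2, 0) = 41.2
Node u (S = 96): continuation = 1/1.04·[0.7091·0.0000 + 0.2909·12.6000] = 3.5245; exercise value = 0.0000 ≤ continuation, so V_u = 3.5245
Node d (S = 52): continuation = 1/1.04·[0.7091·12.6000 + 0.2909·41.2000] = 20.1154; exercise value = 23.0000 > continuation, so V_d = 23.0000 (exercise)
Node 0 (S = 80): continuation = 1/1.04·[0.7091·3.5245 + 0.2909·23.0000] = 8.8366; exercise value = 0.0000 ≤ continuation, so V_0 = 8.8366

$8.84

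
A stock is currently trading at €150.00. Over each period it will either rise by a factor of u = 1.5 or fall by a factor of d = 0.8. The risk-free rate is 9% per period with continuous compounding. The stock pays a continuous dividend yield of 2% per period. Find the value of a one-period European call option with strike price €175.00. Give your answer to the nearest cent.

€17.79

Per-period risk-free factor R = e^0.09 = 1.0942; dividend-adjusted growth = e^(0.09−0.02) = 1.0725.
Risk-neutral probability p = (1.0725 − 0.8)/(1.5 − 0.8) = 0.2725/0.7000 = 0.3893
Terminal stock prices: S_u = 225, S_d = 120
Terminal payoffs (S − K): max(50, 0) = 50, max(-55, 0) = 0
Node 0 (S = 150): V_0 = e^(−0.09)·[0.3893·50.0000 + 0.6107·0.0000] = 17.7896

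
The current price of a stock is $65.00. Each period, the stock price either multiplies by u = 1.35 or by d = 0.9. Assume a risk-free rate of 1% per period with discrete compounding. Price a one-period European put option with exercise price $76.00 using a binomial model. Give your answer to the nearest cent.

Risk-neutral probability p = (1 + 0.01 − 0.9)/(1.35 − 0.9) = 0.1100/0.4500 = 0.2444
Terminal stock prices: S_u = 87.75, S_d = 58.5
Terminal payoffs (K − S): max(-11.75, 0) = 0, max(17.5, 0) = 17.5
Node 0 (S = 65): V_0 = 1/1.01·[0.2444·0.0000 + 0.7556·17.5000] = 13.0913

$13.09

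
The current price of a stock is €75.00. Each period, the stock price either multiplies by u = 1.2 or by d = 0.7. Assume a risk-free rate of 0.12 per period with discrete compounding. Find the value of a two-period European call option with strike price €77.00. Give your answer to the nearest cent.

€17.44

Risk-neutral probability p = (1 + 0.12 − 0.7)/(1.2 − 0.7) = 0.4200/0.5000 = 0.8400
Terminal stock prices: S_uu = 108, S_ud = 63, S_dd = 36.75
Terminal payoffs (S − K): max(31, 0) = 31, max(-14, 0) = 0, max(-40.25, 0) = 0
Node u (S = 90): V_u = 1/1.12·[0.8400·31.0000 + 0.1600·0.0000] = 23.2500
Node d (S = 52.5): V_d = 1/1.12·[0.8400·0.0000 + 0.1600·0.0000] = 0.0000
Node 0 (S = 75): V_0 = 1/1.12·[0.8400·23.2500 + 0.1600·0.0000] = 17.4375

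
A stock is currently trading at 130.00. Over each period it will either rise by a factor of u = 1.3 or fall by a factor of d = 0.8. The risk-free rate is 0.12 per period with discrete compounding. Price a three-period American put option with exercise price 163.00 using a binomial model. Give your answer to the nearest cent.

33.00

Risk-neutral probability p = (1 + 0.12 − 0.8)/(1.3 − 0.8) = 0.3200/0.5000 = 0.6400
Terminal stock prices: S_uuu = 285.6, S_uud = 175.8, S_udd = 108.2, S_ddd = 66.56
Terminal payoffs (K − S): max(-122.6, 0) = 0, max(-12.76, 0) = 0, max(54.84, 0) = 54.84, max(96.44, 0) = 96.44
Node uu (S = 219.7): continuation = 1/1.12·[0.6400·0.0000 + 0.3600·0.0000] = 0.0000; exercise value = 0.0000 ≤ continuation, so V_uu = 0.0000
Node ud (S = 135.2): continuation = 1/1.12·[0.6400·0.0000 + 0.3600·54.8400] = 17.6271; exercise value = 27.8000 > continuation, so V_ud = 27.8000 (exercise)
Node dd (S = 83.2): continuation = 1/1.12·[0.6400·54.8400 + 0.3600·96.4400] = 62.3357; exercise value = 79.8000 > continuation, so V_dd = 79.8000 (exercise)
Node u (S = 169): continuation = 1/1.12·[0.6400·0.0000 + 0.3600·27.8000] = 8.9357; exercise value = 0.0000 ≤ continuation, so V_u = 8.9357
Node d (S = 104): continuation = 1/1.12·[0.6400·27.8000 + 0.3600·79.8000] = 41.5357; exercise value = 59.0000 > continuation, so V_d = 59.0000 (exercise)
Node 0 (S = 130): continuation = 1/1.12·[0.6400·8.9357 + 0.3600·59.0000] = 24.0704; exercise value = 33.0000 > continuation, so V_0 = 33.0000 (exercise)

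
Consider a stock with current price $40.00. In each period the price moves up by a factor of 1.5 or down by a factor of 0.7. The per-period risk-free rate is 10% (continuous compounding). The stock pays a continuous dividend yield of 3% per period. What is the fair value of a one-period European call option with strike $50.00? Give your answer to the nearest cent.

$4.21

Per-period risk-free factor R = e^0.1 = 1.1052; dividend-adjusted growth = e^(0.1−0.03) = 1.0725.
Risk-neutral probability p = (1.0725 − 0.7)/(1.5 − 0.7) = 0.3725/0.8000 = 0.4656
Terminal stock prices: S_u = 60, S_d = 28
Terminal payoffs (S − K): max(10, 0) = 10, max(-22, 0) = 0
Node 0 (S = 40): V_0 = e^(−0.1)·[0.4656·10.0000 + 0.5344·0.0000] = 4.2132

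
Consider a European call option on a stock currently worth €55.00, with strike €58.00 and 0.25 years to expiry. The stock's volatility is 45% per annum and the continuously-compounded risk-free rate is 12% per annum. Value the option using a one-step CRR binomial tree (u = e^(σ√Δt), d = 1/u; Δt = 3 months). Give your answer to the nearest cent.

€5.40

CRR parameters: u = e^(σ√Δt) = e^(0.45·√0.25) = 1.2523, d = 1/u = 0.7985
Per-period rate: rΔt = 0.12·0.25 = 0.03, so R = e^0.03 = 1.0305
Risk-neutral probability p = (e^0.03 − 0.7985)/(1.2523 − 0.7985) = 0.2319/0.4538 = 0.5111
Terminal stock prices: S_u = 68.88, S_d = 43.92
Terminal payoffs (S − K): max(10.88, 0) = 10.88, max(-14.08, 0) = 0
Node 0 (S = 55): V_0 = e^(−0.03)·[0.5111·10.8777 + 0.4889·0.0000] = 5.3953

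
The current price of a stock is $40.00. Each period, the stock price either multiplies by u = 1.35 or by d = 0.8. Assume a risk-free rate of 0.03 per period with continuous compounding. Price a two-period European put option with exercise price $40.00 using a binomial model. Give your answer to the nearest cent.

$4.58

Risk-neutral probability p = (e^0.03 − 0.8)/(1.35 − 0.8) = 0.2305/0.5500 = 0.4190
Terminal stock prices: S_uu = 72.9, S_ud = 43.2, S_dd = 25.6
Terminal payoffs (K − S): max(-32.9, 0) = 0, max(-3.2, 0) = 0, max(14.4, 0) = 14.4
Node u (S = 54): V_u = e^(−0.03)·[0.4190·0.0000 + 0.5810·0.0000] = 0.0000
Node d (S = 32): V_d = e^(−0.03)·[0.4190·0.0000 + 0.5810·14.4000] = 8.1190
Node 0 (S = 40): V_0 = e^(−0.03)·[0.4190·0.0000 + 0.5810·8.1190] = 4.5777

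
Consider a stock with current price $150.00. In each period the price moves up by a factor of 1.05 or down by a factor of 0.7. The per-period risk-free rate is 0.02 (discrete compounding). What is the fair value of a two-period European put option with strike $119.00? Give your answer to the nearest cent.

$1.64

Risk-neutral probability p = (1 + 0.02 − 0.7)/(1.05 − 0.7) = 0.3200/0.3500 = 0.9143
Terminal stock prices: S_uu = 165.4, S_ud = 110.2, S_dd = 73.5
Terminal payoffs (K − S): max(-46.38, 0) = 0, max(8.75, 0) = 8.75, max(45.5, 0) = 45.5
Node u (S = 157.5): V_u = 1/1.02·[0.9143·0.0000 + 0.0857·8.7500] = 0.7353
Node d (S = 105): V_d = 1/1.02·[0.9143·8.7500 + 0.0857·45.5000] = 11.6667
Node 0 (S = 150): V_0 = 1/1.02·[0.9143·0.7353 + 0.0857·11.6667] = 1.6395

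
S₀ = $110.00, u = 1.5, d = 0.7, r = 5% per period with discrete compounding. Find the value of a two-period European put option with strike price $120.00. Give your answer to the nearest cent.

Risk-neutral probability p = (1 + 0.05 − 0.7)/(1.5 − 0.7) = 0.3500/0.8000 = 0.4375
Terminal stock prices: S_uu = 247.5, S_ud = 115.5, S_dd = 53.9
Terminal payoffs (K − S): max(-127.5, 0) = 0, max(4.5, 0) = 4.5, max(66.1, 0) = 66.1
Node u (S = 165): V_u = 1/1.05·[0.4375·0.0000 + 0.5625·4.5000] = 2.4107
Node d (S = 77): V_d = 1/1.05·[0.4375·4.5000 + 0.5625·66.1000] = 37.2857
Node 0 (S = 110): V_0 = 1/1.05·[0.4375·2.4107 + 0.5625·37.2857] = 20.9790

$20.98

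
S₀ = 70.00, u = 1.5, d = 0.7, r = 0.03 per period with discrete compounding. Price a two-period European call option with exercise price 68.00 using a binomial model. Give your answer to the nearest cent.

16.87

Risk-neutral probability p = (1 + 0.03 − 0.7)/(1.5 − 0.7) = 0.3300/0.8000 = 0.4125
Terminal stock prices: S_uu = 157.5, S_ud = 73.5, S_dd = 34.3
Terminal payoffs (S − K): max(89.5, 0) = 89.5, max(5.5, 0) = 5.5, max(-33.7, 0) = 0
Node u (S = 105): V_u = 1/1.03·[0.4125·89.5000 + 0.5875·5.5000] = 38.9806
Node d (S = 49): V_d = 1/1.03·[0.4125·5.5000 + 0.5875·0.0000] = 2.2027
Node 0 (S = 70): V_0 = 1/1.03·[0.4125·38.9806 + 0.5875·2.2027] = 16.8675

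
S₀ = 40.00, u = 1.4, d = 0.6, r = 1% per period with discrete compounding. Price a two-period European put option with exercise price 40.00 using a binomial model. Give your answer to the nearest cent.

Risk-neutral probability p = (1 + 0.01 − 0.6)/(1.4 − 0.6) = 0.4100/0.8000 = 0.5125
Terminal stock prices: S_uu = 78.4, S_ud = 33.6, S_dd = 14.4
Terminal payoffs (K − S): max(-38.4, 0) = 0, max(6.4, 0) = 6.4, max(25.6, 0) = 25.6
Node u (S = 56): V_u = 1/1.01·[0.5125·0.0000 + 0.4875·6.4000] = 3.0891
Node d (S = 24): V_d = 1/1.01·[0.5125·6.4000 + 0.4875·25.6000] = 15.6040
Node 0 (S = 40): V_0 = 1/1.01·[0.5125·3.0891 + 0.4875·15.6040] = 9.0991

9.10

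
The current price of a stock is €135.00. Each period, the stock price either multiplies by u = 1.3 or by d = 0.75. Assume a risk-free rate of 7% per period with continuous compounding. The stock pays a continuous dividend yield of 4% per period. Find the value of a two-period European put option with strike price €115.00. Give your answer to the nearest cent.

Per-period risk-free factor R = e^0.07 = 1.0725; dividend-adjusted growth = e^(0.07−0.04) = 1.0305.
Risk-neutral probability p = (1.0305 − 0.75)/(1.3 − 0.75) = 0.2805/0.5500 = 0.5099
Terminal stock prices: S_uu = 228.2, S_ud = 131.6, S_dd = 75.94
Terminal payoffs (K − S): max(-113.2, 0) = 0, max(-16.62, 0) = 0, max(39.06, 0) = 39.06
Node u (S = 175.5): V_u = e^(−0.07)·[0.5099·0.0000 + 0.4901·0.0000] = 0.0000
Node d (S = 101.2): V_d = e^(−0.07)·[0.5099·0.0000 + 0.4901·39.0625] = 17.8496
Node 0 (S = 135): V_0 = e^(−0.07)·[0.5099·0.0000 + 0.4901·17.8496] = 8.1564

€8.16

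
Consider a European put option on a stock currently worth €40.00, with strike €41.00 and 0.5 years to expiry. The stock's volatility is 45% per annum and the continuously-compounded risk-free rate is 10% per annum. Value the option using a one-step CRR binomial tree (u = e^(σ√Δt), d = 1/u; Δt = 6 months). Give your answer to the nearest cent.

€5.66

CRR parameters: u = e^(σ√Δt) = e^(0.45·√0.5) = 1.3746, d = 1/u = 0.7275
Per-period rate: rΔt = 0.1·0.5 = 0.05, so R = e^0.05 = 1.0513
Risk-neutral probability p = (e^0.05 − 0.7275)/(1.3746 − 0.7275) = 0.3238/0.6472 = 0.5003
Terminal stock prices: S_u = 54.99, S_d = 29.1
Terminal payoffs (K − S): max(-13.99, 0) = 0, max(11.9, 0) = 11.9
Node 0 (S = 40): V_0 = e^(−0.05)·[0.5003·0.0000 + 0.4997·11.9017] = 5.6568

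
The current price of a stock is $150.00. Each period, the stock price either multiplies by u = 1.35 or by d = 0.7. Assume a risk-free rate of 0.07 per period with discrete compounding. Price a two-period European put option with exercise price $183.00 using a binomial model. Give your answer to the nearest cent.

Risk-neutral probability p = (1 + 0.07 − 0.7)/(1.35 − 0.7) = 0.3700/0.6500 = 0.5692
Terminal stock prices: S_uu = 273.4, S_ud = 141.8, S_dd = 73.5
Terminal payoffs (K − S): max(-90.38, 0) = 0, max(41.25, 0) = 41.25, max(109.5, 0) = 109.5
Node u (S = 202.5): V_u = 1/1.07·[0.5692·0.0000 + 0.4308·41.2500] = 16.6068
Node d (S = 105): V_d = 1/1.07·[0.5692·41.2500 + 0.4308·109.5000] = 66.0280
Node 0 (S = 150): V_0 = 1/1.07·[0.5692·16.6068 + 0.4308·66.0280] = 35.4168

$35.42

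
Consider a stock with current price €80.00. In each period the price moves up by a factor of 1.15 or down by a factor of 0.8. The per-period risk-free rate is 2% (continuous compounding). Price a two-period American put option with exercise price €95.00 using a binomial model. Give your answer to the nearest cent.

€16.07

Risk-neutral probability p = (e^0.02 − 0.8)/(1.15 − 0.8) = 0.2202/0.3500 = 0.6291
Terminal stock prices: S_uu = 105.8, S_ud = 73.6, S_dd = 51.2
Terminal payoffs (K − S): max(-10.8, 0) = 0, max(21.4, 0) = 21.4, max(43.8, 0) = 43.8
Node u (S = 92): continuation = e^(−0.02)·[0.6291·0.0000 + 0.3709·21.4000] = 7.7791; exercise value = 3.0000 ≤ continuation, so V_u = 7.7791
Node d (S = 64): continuation = e^(−0.02)·[0.6291·21.4000 + 0.3709·43.8000] = 29.1189; exercise value = 31.0000 > continuation, so V_d = 31.0000 (exercise)
Node 0 (S = 80): continuation = e^(−0.02)·[0.6291·7.7791 + 0.3709·31.0000] = 16.0661; exercise value = 15.0000 ≤ continuation, so V_0 = 16.0661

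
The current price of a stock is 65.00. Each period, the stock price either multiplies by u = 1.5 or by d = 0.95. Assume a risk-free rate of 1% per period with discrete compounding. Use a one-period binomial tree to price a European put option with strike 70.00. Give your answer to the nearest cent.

Risk-neutral probability p = (1 + 0.01 − 0.95)/(1.5 − 0.95) = 0.0600/0.5500 = 0.1091
Terminal stock prices: S_u = 97.5, S_d = 61.75
Terminal payoffs (K − S): max(-27.5, 0) = 0, max(8.25, 0) = 8.25
Node 0 (S = 65): V_0 = 1/1.01·[0.1091·0.0000 + 0.8909·8.2500] = 7.2772

7.28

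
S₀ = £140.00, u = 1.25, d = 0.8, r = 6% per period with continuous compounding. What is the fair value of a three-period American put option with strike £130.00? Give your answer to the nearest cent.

£9.32

Risk-neutral probability p = (e^0.06 − 0.8)/(1.25 − 0.8) = 0.2618/0.4500 = 0.5819
Terminal stock prices: S_uuu = 273.4, S_uud = 175, S_udd = 112, S_ddd = 71.68
Terminal payoffs (K − S): max(-143.4, 0) = 0, max(-45, 0) = 0, max(18, 0) = 18, max(58.32, 0) = 58.32
Node uu (S = 218.8): continuation = e^(−0.06)·[0.5819·0.0000 + 0.4181·0.0000] = 0.0000; exercise value = 0.0000 ≤ continuation, so V_uu = 0.0000
Node ud (S = 140): continuation = e^(−0.06)·[0.5819·0.0000 + 0.4181·18.0000] = 7.0882; exercise value = 0.0000 ≤ continuation, so V_ud = 7.0882
Node dd (S = 89.6): continuation = e^(−0.06)·[0.5819·18.0000 + 0.4181·58.3200] = 32.8294; exercise value = 40.4000 > continuation, so V_dd = 40.4000 (exercise)
Node u (S = 175): continuation = e^(−0.06)·[0.5819·0.0000 + 0.4181·7.0882] = 2.7913; exercise value = 0.0000 ≤ continuation, so V_u = 2.7913
Node d (S = 112): continuation = e^(−0.06)·[0.5819·7.0882 + 0.4181·40.4000] = 19.7933; exercise value = 18.0000 ≤ continuation, so V_d = 19.7933
Node 0 (S = 140): continuation = e^(−0.06)·[0.5819·2.7913 + 0.4181·19.7933] = 9.3240; exercise value = 0.0000 ≤ continuation, so V_0 = 9.3240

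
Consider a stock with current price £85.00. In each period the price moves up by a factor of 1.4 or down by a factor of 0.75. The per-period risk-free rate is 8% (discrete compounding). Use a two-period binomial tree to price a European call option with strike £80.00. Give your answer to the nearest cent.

£23.10

Risk-neutral probability p = (1 + 0.08 − 0.75)/(1.4 − 0.75) = 0.3300/0.6500 = 0.5077
Terminal stock prices: S_uu = 166.6, S_ud = 89.25, S_dd = 47.81
Terminal payoffs (S − K): max(86.6, 0) = 86.6, max(9.25, 0) = 9.25, max(-32.19, 0) = 0
Node u (S = 119): V_u = 1/1.08·[0.5077·86.6000 + 0.4923·9.2500] = 44.9259
Node d (S = 63.75): V_d = 1/1.08·[0.5077·9.2500 + 0.4923·0.0000] = 4.3483
Node 0 (S = 85): V_0 = 1/1.08·[0.5077·44.9259 + 0.4923·4.3483] = 23.1012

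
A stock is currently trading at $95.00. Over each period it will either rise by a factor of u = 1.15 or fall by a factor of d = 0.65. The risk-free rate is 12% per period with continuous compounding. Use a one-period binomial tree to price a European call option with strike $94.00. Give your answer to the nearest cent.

$12.92

Risk-neutral probability p = (e^0.12 − 0.65)/(1.15 − 0.65) = 0.4775/0.5000 = 0.9550
Terminal stock prices: S_u = 109.2, S_d = 61.75
Terminal payoffs (S − K): max(15.25, 0) = 15.25, max(-32.25, 0) = 0
Node 0 (S = 95): V_0 = e^(−0.12)·[0.9550·15.2500 + 0.0450·0.0000] = 12.9168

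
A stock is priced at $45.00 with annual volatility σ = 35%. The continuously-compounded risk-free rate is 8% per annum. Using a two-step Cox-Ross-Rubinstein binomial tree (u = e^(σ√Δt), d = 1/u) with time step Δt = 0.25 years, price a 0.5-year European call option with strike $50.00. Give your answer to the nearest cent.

$3.51

CRR parameters: u = e^(σ√Δt) = e^(0.35·√0.25) = 1.1912, d = 1/u = 0.8395
Per-period rate: rΔt = 0.08·0.25 = 0.02, so R = e^0.02 = 1.0202
Risk-neutral probability p = (e^0.02 − 0.8395)/(1.1912 − 0.8395) = 0.1807/0.3518 = 0.5138
Terminal stock prices: S_uu = 63.86, S_ud = 45, S_dd = 31.71
Terminal payoffs (S − K): max(13.86, 0) = 13.86, max(-5, 0) = 0, max(-18.29, 0) = 0
Node u (S = 53.61): V_u = e^(−0.02)·[0.5138·13.8580 + 0.4862·0.0000] = 6.9791
Node d (S = 37.78): V_d = e^(−0.02)·[0.5138·0.0000 + 0.4862·0.0000] = 0.0000
Node 0 (S = 45): V_0 = e^(−0.02)·[0.5138·6.9791 + 0.4862·0.0000] = 3.5147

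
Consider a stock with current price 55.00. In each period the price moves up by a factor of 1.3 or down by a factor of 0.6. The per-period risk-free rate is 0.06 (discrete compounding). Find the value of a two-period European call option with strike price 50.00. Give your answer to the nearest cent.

16.51

Risk-neutral probability p = (1 + 0.06 − 0.6)/(1.3 − 0.6) = 0.4600/0.7000 = 0.6571
Terminal stock prices: S_uu = 92.95, S_ud = 42.9, S_dd = 19.8
Terminal payoffs (S − K): max(42.95, 0) = 42.95, max(-7.1, 0) = 0, max(-30.2, 0) = 0
Node u (S = 71.5): V_u = 1/1.06·[0.6571·42.9500 + 0.3429·0.0000] = 26.6267
Node d (S = 33): V_d = 1/1.06·[0.6571·0.0000 + 0.3429·0.0000] = 0.0000
Node 0 (S = 55): V_0 = 1/1.06·[0.6571·26.6267 + 0.3429·0.0000] = 16.5071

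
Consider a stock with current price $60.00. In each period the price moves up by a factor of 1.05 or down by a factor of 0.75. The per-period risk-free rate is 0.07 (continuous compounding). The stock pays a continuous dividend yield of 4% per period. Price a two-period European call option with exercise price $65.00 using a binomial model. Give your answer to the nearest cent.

$0.87

Per-period risk-free factor R = e^0.07 = 1.0725; dividend-adjusted growth = e^(0.07−0.04) = 1.0305.
Risk-neutral probability p = (1.0305 − 0.75)/(1.05 − 0.75) = 0.2805/0.3000 = 0.9348
Terminal stock prices: S_uu = 66.15, S_ud = 47.25, S_dd = 33.75
Terminal payoffs (S − K): max(1.15, 0) = 1.15, max(-17.75, 0) = 0, max(-31.25, 0) = 0
Node u (S = 63): V_u = e^(−0.07)·[0.9348·1.1500 + 0.0652·0.0000] = 1.0024
Node d (S = 45): V_d = e^(−0.07)·[0.9348·0.0000 + 0.0652·0.0000] = 0.0000
Node 0 (S = 60): V_0 = e^(−0.07)·[0.9348·1.0024 + 0.0652·0.0000] = 0.8737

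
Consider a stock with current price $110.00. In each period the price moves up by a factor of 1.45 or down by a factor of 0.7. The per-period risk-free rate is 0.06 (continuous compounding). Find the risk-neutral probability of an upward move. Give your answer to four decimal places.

Risk-neutral probability p = (e^0.06 − 0.7)/(1.45 − 0.7) = 0.3618/0.7500 = 0.4824

p = 0.4824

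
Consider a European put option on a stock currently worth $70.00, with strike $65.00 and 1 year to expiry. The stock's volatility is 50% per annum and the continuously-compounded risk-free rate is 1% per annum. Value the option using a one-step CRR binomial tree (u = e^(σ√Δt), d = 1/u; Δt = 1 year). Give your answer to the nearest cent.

CRR parameters: u = e^(σ√Δt) = e^(0.5·√1) = 1.6487, d = 1/u = 0.6065
Per-period rate: rΔt = 0.01·1 = 0.01, so R = e^0.01 = 1.0101
Risk-neutral probability p = (e^0.01 − 0.6065)/(1.6487 − 0.6065) = 0.4035/1.0422 = 0.3872
Terminal stock prices: S_u = 115.4, S_d = 42.46
Terminal payoffs (K − S): max(-50.41, 0) = 0, max(22.54, 0) = 22.54
Node 0 (S = 70): V_0 = e^(−0.01)·[0.3872·0.0000 + 0.6128·22.5429] = 13.6772

$13.68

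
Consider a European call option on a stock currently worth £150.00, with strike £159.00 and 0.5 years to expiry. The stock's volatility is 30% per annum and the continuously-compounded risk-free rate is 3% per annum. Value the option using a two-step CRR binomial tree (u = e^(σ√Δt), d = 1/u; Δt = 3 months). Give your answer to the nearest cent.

CRR parameters: u = e^(σ√Δt) = e^(0.3·√0.25) = 1.1618, d = 1/u = 0.8607
Per-period rate: rΔt = 0.03·0.25 = 0.0075, so R = e^0.0075 = 1.0075
Risk-neutral probability p = (e^0.0075 − 0.8607)/(1.1618 − 0.8607) = 0.1468/0.3011 = 0.4876
Terminal stock prices: S_uu = 202.5, S_ud = 150, S_dd = 111.1
Terminal payoffs (S − K): max(43.48, 0) = 43.48, max(-9, 0) = 0, max(-47.88, 0) = 0
Node u (S = 174.3): V_u = e^(−0.0075)·[0.4876·43.4788 + 0.5124·0.0000] = 21.0406
Node d (S = 129.1): V_d = e^(−0.0075)·[0.4876·0.0000 + 0.5124·0.0000] = 0.0000
Node 0 (S = 150): V_0 = e^(−0.0075)·[0.4876·21.0406 + 0.5124·0.0000] = 10.1821

£10.18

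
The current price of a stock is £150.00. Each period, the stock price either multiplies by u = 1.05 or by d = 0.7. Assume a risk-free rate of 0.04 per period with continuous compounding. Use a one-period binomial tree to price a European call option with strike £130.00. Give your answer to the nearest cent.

£25.73

Risk-neutral probability p = (e^0.04 − 0.7)/(1.05 − 0.7) = 0.3408/0.3500 = 0.9737
Terminal stock prices: S_u = 157.5, S_d = 105
Terminal payoffs (S − K): max(27.5, 0) = 27.5, max(-25, 0) = 0
Node 0 (S = 150): V_0 = e^(−0.04)·[0.9737·27.5000 + 0.0263·0.0000] = 25.7280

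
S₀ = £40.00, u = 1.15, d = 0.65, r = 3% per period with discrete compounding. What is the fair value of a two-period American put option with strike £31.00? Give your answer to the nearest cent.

£1.35

Risk-neutral probability p = (1 + 0.03 − 0.65)/(1.15 − 0.65) = 0.3800/0.5000 = 0.7600
Terminal stock prices: S_uu = 52.9, S_ud = 29.9, S_dd = 16.9
Terminal payoffs (K − S): max(-21.9, 0) = 0, max(1.1, 0) = 1.1, max(14.1, 0) = 14.1
Node u (S = 46): continuation = 1/1.03·[0.7600·0.0000 + 0.2400·1.1000] = 0.2563; exercise value = 0.0000 ≤ continuation, so V_u = 0.2563
Node d (S = 26): continuation = 1/1.03·[0.7600·1.1000 + 0.2400·14.1000] = 4.0971; exercise value = 5.0000 > continuation, so V_d = 5.0000 (exercise)
Node 0 (S = 40): continuation = 1/1.03·[0.7600·0.2563 + 0.2400·5.0000] = 1.3542; exercise value = 0.0000 ≤ continuation, so V_0 = 1.3542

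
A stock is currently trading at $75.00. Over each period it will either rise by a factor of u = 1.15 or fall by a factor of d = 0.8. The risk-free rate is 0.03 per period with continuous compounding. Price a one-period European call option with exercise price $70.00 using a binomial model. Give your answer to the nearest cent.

Risk-neutral probability p = (e^0.03 − 0.8)/(1.15 − 0.8) = 0.2305/0.3500 = 0.6584
Terminal stock prices: S_u = 86.25, S_d = 60
Terminal payoffs (S − K): max(16.25, 0) = 16.25, max(-10, 0) = 0
Node 0 (S = 75): V_0 = e^(−0.03)·[0.6584·16.2500 + 0.3416·0.0000] = 10.3835

$10.38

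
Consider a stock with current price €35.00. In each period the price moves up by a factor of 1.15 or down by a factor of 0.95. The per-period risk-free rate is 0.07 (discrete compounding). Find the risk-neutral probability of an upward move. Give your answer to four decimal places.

p = 0.6000

Risk-neutral probability p = (1 + 0.07 − 0.95)/(1.15 − 0.95) = 0.1200/0.2000 = 0.6000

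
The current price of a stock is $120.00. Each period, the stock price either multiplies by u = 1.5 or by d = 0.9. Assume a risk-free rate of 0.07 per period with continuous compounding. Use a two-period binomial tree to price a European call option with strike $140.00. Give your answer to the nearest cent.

Risk-neutral probability p = (e^0.07 − 0.9)/(1.5 − 0.9) = 0.1725/0.6000 = 0.2875
Terminal stock prices: S_uu = 270, S_ud = 162, S_dd = 97.2
Terminal payoffs (S − K): max(130, 0) = 130, max(22, 0) = 22, max(-42.8, 0) = 0
Node u (S = 180): V_u = e^(−0.07)·[0.2875·130.0000 + 0.7125·22.0000] = 49.4649
Node d (S = 108): V_d = e^(−0.07)·[0.2875·22.0000 + 0.7125·0.0000] = 5.8977
Node 0 (S = 120): V_0 = e^(−0.07)·[0.2875·49.4649 + 0.7125·5.8977] = 17.1783

$17.18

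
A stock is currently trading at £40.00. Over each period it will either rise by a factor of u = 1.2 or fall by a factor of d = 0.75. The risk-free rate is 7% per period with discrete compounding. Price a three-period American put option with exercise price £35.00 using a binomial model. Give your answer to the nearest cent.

£1.74

Risk-neutral probability p = (1 + 0.07 − 0.75)/(1.2 − 0.75) = 0.3200/0.4500 = 0.7111
Terminal stock prices: S_uuu = 69.12, S_uud = 43.2, S_udd = 27, S_ddd = 16.88
Terminal payoffs (K − S): max(-34.12, 0) = 0, max(-8.2, 0) = 0, max(8, 0) = 8, max(18.12, 0) = 18.12
Node uu (S = 57.6): continuation = 1/1.07·[0.7111·0.0000 + 0.2889·0.0000] = 0.0000; exercise value = 0.0000 ≤ continuation, so V_uu = 0.0000
Node ud (S = 36): continuation = 1/1.07·[0.7111·0.0000 + 0.2889·8.0000] = 2.1599; exercise value = 0.0000 ≤ continuation, so V_ud = 2.1599
Node dd (S = 22.5): continuation = 1/1.07·[0.7111·8.0000 + 0.2889·18.1250] = 10.2103; exercise value = 12.5000 > continuation, so V_dd = 12.5000 (exercise)
Node u (S = 48): continuation = 1/1.07·[0.7111·0.0000 + 0.2889·2.1599] = 0.5832; exercise value = 0.0000 ≤ continuation, so V_u = 0.5832
Node d (S = 30): continuation = 1/1.07·[0.7111·2.1599 + 0.2889·12.5000] = 4.8103; exercise value = 5.0000 > continuation, so V_d = 5.0000 (exercise)
Node 0 (S = 40): continuation = 1/1.07·[0.7111·0.5832 + 0.2889·5.0000] = 1.7375; exercise value = 0.0000 ≤ continuation, so V_0 = 1.7375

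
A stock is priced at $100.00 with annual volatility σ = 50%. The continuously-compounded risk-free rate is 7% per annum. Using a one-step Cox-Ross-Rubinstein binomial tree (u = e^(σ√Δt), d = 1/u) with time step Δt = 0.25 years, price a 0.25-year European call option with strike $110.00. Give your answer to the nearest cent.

$8.55

CRR parameters: u = e^(σ√Δt) = e^(0.5·√0.25) = 1.2840, d = 1/u = 0.7788
Per-period rate: rΔt = 0.07·0.25 = 0.0175, so R = e^0.0175 = 1.0177
Risk-neutral probability p = (e^0.0175 − 0.7788)/(1.2840 − 0.7788) = 0.2389/0.5052 = 0.4728
Terminal stock prices: S_u = 128.4, S_d = 77.88
Terminal payoffs (S − K): max(18.4, 0) = 18.4, max(-32.12, 0) = 0
Node 0 (S = 100): V_0 = e^(−0.0175)·[0.4728·18.4025 + 0.5272·0.0000] = 8.5492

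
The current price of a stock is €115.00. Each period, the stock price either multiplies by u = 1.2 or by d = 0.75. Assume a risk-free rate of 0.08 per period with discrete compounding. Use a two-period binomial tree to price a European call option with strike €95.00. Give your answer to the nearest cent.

Risk-neutral probability p = (1 + 0.08 − 0.75)/(1.2 − 0.75) = 0.3300/0.4500 = 0.7333
Terminal stock prices: S_uu = 165.6, S_ud = 103.5, S_dd = 64.69
Terminal payoffs (S − K): max(70.6, 0) = 70.6, max(8.5, 0) = 8.5, max(-30.31, 0) = 0
Node u (S = 138): V_u = 1/1.08·[0.7333·70.6000 + 0.2667·8.5000] = 50.0370
Node d (S = 86.25): V_d = 1/1.08·[0.7333·8.5000 + 0.2667·0.0000] = 5.7716
Node 0 (S = 115): V_0 = 1/1.08·[0.7333·50.0370 + 0.2667·5.7716] = 35.4009

€35.40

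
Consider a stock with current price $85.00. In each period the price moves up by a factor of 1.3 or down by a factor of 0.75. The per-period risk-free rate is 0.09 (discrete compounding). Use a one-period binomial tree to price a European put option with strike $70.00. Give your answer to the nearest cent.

Risk-neutral probability p = (1 + 0.09 − 0.75)/(1.3 − 0.75) = 0.3400/0.5500 = 0.6182
Terminal stock prices: S_u = 110.5, S_d = 63.75
Terminal payoffs (K − S): max(-40.5, 0) = 0, max(6.25, 0) = 6.25
Node 0 (S = 85): V_0 = 1/1.09·[0.6182·0.0000 + 0.3818·6.2500] = 2.1893

$2.19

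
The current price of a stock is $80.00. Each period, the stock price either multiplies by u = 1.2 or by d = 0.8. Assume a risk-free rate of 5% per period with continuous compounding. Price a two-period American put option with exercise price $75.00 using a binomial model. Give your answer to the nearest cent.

Risk-neutral probability p = (e^0.05 − 0.8)/(1.2 − 0.8) = 0.2513/0.4000 = 0.6282
Terminal stock prices: S_uu = 115.2, S_ud = 76.8, S_dd = 51.2
Terminal payoffs (K − S): max(-40.2, 0) = 0, max(-1.8, 0) = 0, max(23.8, 0) = 23.8
Node u (S = 96): continuation = e^(−0.05)·[0.6282·0.0000 + 0.3718·0.0000] = 0.0000; exercise value = 0.0000 ≤ continuation, so V_u = 0.0000
Node d (S = 64): continuation = e^(−0.05)·[0.6282·0.0000 + 0.3718·23.8000] = 8.4178; exercise value = 11.0000 > continuation, so V_d = 11.0000 (exercise)
Node 0 (S = 80): continuation = e^(−0.05)·[0.6282·0.0000 + 0.3718·11.0000] = 3.8906; exercise value = 0.0000 ≤ continuation, so V_0 = 3.8906

$3.89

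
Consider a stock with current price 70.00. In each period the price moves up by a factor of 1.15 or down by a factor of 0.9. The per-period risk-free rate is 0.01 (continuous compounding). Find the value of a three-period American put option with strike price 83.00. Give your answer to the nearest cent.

Risk-neutral probability p = (e^0.01 − 0.9)/(1.15 − 0.9) = 0.1101/0.2500 = 0.4402
Terminal stock prices: S_uuu = 106.5, S_uud = 83.32, S_udd = 65.2, S_ddd = 51.03
Terminal payoffs (K − S): max(-23.46, 0) = 0, max(-0.3175, 0) = 0, max(17.8, 0) = 17.8, max(31.97, 0) = 31.97
Node uu (S = 92.57): continuation = e^(−0.01)·[0.4402·0.0000 + 0.5598·0.0000] = 0.0000; exercise value = 0.0000 ≤ continuation, so V_uu = 0.0000
Node ud (S = 72.45): continuation = e^(−0.01)·[0.4402·0.0000 + 0.5598·17.7950] = 9.8625; exercise value = 10.5500 > continuation, so V_ud = 10.5500 (exercise)
Node dd (S = 56.7): continuation = e^(−0.01)·[0.4402·17.7950 + 0.5598·31.9700] = 25.4741; exercise value = 26.3000 > continuation, so V_dd = 26.3000 (exercise)
Node u (S = 80.5): continuation = e^(−0.01)·[0.4402·0.0000 + 0.5598·10.5500] = 5.8471; exercise value = 2.5000 ≤ continuation, so V_u = 5.8471
Node d (S = 63): continuation = e^(−0.01)·[0.4402·10.5500 + 0.5598·26.3000] = 19.1741; exercise value = 20.0000 > continuation, so V_d = 20.0000 (exercise)
Node 0 (S = 70): continuation = e^(−0.01)·[0.4402·5.8471 + 0.5598·20.0000] = 13.6329; exercise value = 13.0000 ≤ continuation, so V_0 = 13.6329

13.63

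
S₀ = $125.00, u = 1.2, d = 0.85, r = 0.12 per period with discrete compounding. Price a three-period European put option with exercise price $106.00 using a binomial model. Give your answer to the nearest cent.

Risk-neutral probability p = (1 + 0.12 − 0.85)/(1.2 − 0.85) = 0.2700/0.3500 = 0.7714
Terminal stock prices: S_uuu = 216, S_uud = 153, S_udd = 108.4, S_ddd = 76.77
Terminal payoffs (K − S): max(-110, 0) = 0, max(-47, 0) = 0, max(-2.375, 0) = 0, max(29.23, 0) = 29.23
Node uu (S = 180): V_uu = 1/1.12·[0.7714·0.0000 + 0.2286·0.0000] = 0.0000
Node ud (S = 127.5): V_ud = 1/1.12·[0.7714·0.0000 + 0.2286·0.0000] = 0.0000
Node dd (S = 90.31): V_dd = 1/1.12·[0.7714·0.0000 + 0.2286·29.2344] = 5.9662
Node u (S = 150): V_u = 1/1.12·[0.7714·0.0000 + 0.2286·0.0000] = 0.0000
Node d (S = 106.2): V_d = 1/1.12·[0.7714·0.0000 + 0.2286·5.9662] = 1.2176
Node 0 (S = 125): V_0 = 1/1.12·[0.7714·0.0000 + 0.2286·1.2176] = 0.2485

$0.25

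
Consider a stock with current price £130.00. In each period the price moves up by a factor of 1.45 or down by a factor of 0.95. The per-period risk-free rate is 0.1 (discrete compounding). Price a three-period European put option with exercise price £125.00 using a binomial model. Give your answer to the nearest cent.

Risk-neutral probability p = (1 + 0.1 − 0.95)/(1.45 − 0.95) = 0.1500/0.5000 = 0.3000
Terminal stock prices: S_uuu = 396.3, S_uud = 259.7, S_udd = 170.1, S_ddd = 111.5
Terminal payoffs (K − S): max(-271.3, 0) = 0, max(-134.7, 0) = 0, max(-45.12, 0) = 0, max(13.54, 0) = 13.54
Node uu (S = 273.3): V_uu = 1/1.1·[0.3000·0.0000 + 0.7000·0.0000] = 0.0000
Node ud (S = 179.1): V_ud = 1/1.1·[0.3000·0.0000 + 0.7000·0.0000] = 0.0000
Node dd (S = 117.3): V_dd = 1/1.1·[0.3000·0.0000 + 0.7000·13.5413] = 8.6172
Node u (S = 188.5): V_u = 1/1.1·[0.3000·0.0000 + 0.7000·0.0000] = 0.0000
Node d (S = 123.5): V_d = 1/1.1·[0.3000·0.0000 + 0.7000·8.6172] = 5.4836
Node 0 (S = 130): V_0 = 1/1.1·[0.3000·0.0000 + 0.7000·5.4836] = 3.4896

£3.49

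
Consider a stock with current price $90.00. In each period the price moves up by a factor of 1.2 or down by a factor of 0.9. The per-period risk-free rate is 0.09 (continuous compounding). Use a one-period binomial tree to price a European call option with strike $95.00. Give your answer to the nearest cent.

Risk-neutral probability p = (e^0.09 − 0.9)/(1.2 − 0.9) = 0.1942/0.3000 = 0.6472
Terminal stock prices: S_u = 108, S_d = 81
Terminal payoffs (S − K): max(13, 0) = 13, max(-14, 0) = 0
Node 0 (S = 90): V_0 = e^(−0.09)·[0.6472·13.0000 + 0.3528·0.0000] = 7.6900

$7.69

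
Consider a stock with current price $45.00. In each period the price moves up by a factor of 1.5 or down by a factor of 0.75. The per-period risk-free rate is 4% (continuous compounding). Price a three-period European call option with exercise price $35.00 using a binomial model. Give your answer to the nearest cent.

Risk-neutral probability p = (e^0.04 − 0.75)/(1.5 − 0.75) = 0.2908/0.7500 = 0.3877
Terminal stock prices: S_uuu = 151.9, S_uud = 75.94, S_udd = 37.97, S_ddd = 18.98
Terminal payoffs (S − K): max(116.9, 0) = 116.9, max(40.94, 0) = 40.94, max(2.969, 0) = 2.969, max(-16.02, 0) = 0
Node uu (S = 101.2): V_uu = e^(−0.04)·[0.3877·116.8750 + 0.6123·40.9375] = 67.6224
Node ud (S = 50.62): V_ud = e^(−0.04)·[0.3877·40.9375 + 0.6123·2.9688] = 16.9974
Node dd (S = 25.31): V_dd = e^(−0.04)·[0.3877·2.9688 + 0.6123·0.0000] = 1.1060
Node u (S = 67.5): V_u = e^(−0.04)·[0.3877·67.6224 + 0.6123·16.9974] = 35.1909
Node d (S = 33.75): V_d = e^(−0.04)·[0.3877·16.9974 + 0.6123·1.1060] = 6.9829
Node 0 (S = 45): V_0 = e^(−0.04)·[0.3877·35.1909 + 0.6123·6.9829] = 17.2178

$17.22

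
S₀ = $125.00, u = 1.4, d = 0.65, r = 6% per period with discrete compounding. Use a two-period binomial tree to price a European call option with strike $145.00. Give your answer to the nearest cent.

$26.60

Risk-neutral probability p = (1 + 0.06 − 0.65)/(1.4 − 0.65) = 0.4100/0.7500 = 0.5467
Terminal stock prices: S_uu = 245, S_ud = 113.8, S_dd = 52.81
Terminal payoffs (S − K): max(100, 0) = 100, max(-31.25, 0) = 0, max(-92.19, 0) = 0
Node u (S = 175): V_u = 1/1.06·[0.5467·100.0000 + 0.4533·0.0000] = 51.5723
Node d (S = 81.25): V_d = 1/1.06·[0.5467·0.0000 + 0.4533·0.0000] = 0.0000
Node 0 (S = 125): V_0 = 1/1.06·[0.5467·51.5723 + 0.4533·0.0000] = 26.5970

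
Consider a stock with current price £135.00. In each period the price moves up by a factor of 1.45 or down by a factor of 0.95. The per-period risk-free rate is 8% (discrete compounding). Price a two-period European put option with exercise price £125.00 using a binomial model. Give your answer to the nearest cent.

£1.48

Risk-neutral probability p = (1 + 0.08 − 0.95)/(1.45 − 0.95) = 0.1300/0.5000 = 0.2600
Terminal stock prices: S_uu = 283.8, S_ud = 186, S_dd = 121.8
Terminal payoffs (K − S): max(-158.8, 0) = 0, max(-60.96, 0) = 0, max(3.163, 0) = 3.163
Node u (S = 195.8): V_u = 1/1.08·[0.2600·0.0000 + 0.7400·0.0000] = 0.0000
Node d (S = 128.2): V_d = 1/1.08·[0.2600·0.0000 + 0.7400·3.1625] = 2.1669
Node 0 (S = 135): V_0 = 1/1.08·[0.2600·0.0000 + 0.7400·2.1669] = 1.4847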